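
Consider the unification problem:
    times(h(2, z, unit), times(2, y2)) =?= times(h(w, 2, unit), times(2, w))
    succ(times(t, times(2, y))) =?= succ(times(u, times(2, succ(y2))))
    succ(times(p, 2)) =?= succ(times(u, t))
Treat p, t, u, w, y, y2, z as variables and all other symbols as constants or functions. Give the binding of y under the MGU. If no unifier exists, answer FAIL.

succ(2)

Decompose times/2: h(2, z, unit) =?= h(w, 2, unit),  times(2, y2) =?= times(2, w).
Decompose h/3: 2 =?= w,  z =?= 2,  unit =?= unit.
Bind w := 2; substituting into the one remaining equation that mentions w gives: times(2, y2) =?= times(2, 2).
Bind z := 2; no other remaining equation mentions z.
Delete trivial equation unit =?= unit.
Decompose times/2: 2 =?= 2,  y2 =?= 2.
Delete trivial equation 2 =?= 2.
Bind y2 := 2; substituting into the one remaining equation that mentions y2 gives: succ(times(t, times(2, y))) =?= succ(times(u, times(2, succ(2)))).
Decompose succ/1: times(t, times(2, y)) =?= times(u, times(2, succ(2))).
Decompose times/2: t =?= u,  times(2, y) =?= times(2, succ(2)).
Bind t := u; substituting into the one remaining equation that mentions t gives: succ(times(p, 2)) =?= succ(times(u, u)).
Decompose times/2: 2 =?= 2,  y =?= succ(2).
Delete trivial equation 2 =?= 2.
Bind y := succ(2); no other remaining equation mentions y.
Decompose succ/1: times(p, 2) =?= times(u, u).
Decompose times/2: p =?= u,  2 =?= u.
Bind p := u; no other remaining equation mentions p.
Bind u := 2. Substituting into the earlier bindings gives t := 2, p := 2.
MGU = { w ↦ 2, z ↦ 2, y2 ↦ 2, t ↦ 2, y ↦ succ(2), p ↦ 2, u ↦ 2 }, so y ↦ succ(2).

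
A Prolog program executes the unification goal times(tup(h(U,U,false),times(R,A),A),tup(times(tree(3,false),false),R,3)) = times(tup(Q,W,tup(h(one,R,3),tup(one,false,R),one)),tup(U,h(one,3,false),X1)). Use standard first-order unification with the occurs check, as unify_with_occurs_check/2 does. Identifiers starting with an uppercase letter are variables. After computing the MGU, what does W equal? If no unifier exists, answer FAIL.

times(h(one,3,false),tup(h(one,h(one,3,false),3),tup(one,false,h(one,3,false)),one))

Decompose times/2: tup(h(U,U,false),times(R,A),A) = tup(Q,W,tup(h(one,R,3),tup(one,false,R),one)),  tup(times(tree(3,false),false),R,3) = tup(U,h(one,3,false),X1).
Decompose tup/3: h(U,U,false) = Q,  times(R,A) = W,  A = tup(h(one,R,3),tup(one,false,R),one).
Bind Q := h(U,U,false); no other remaining equation mentions Q.
Bind W := times(R,A); no other remaining equation mentions W.
Bind A := tup(h(one,R,3),tup(one,false,R),one); no other remaining equation mentions A. Substituting into the earlier binding gives W := times(R,tup(h(one,R,3),tup(one,false,R),one)).
Decompose tup/3: times(tree(3,false),false) = U,  R = h(one,3,false),  3 = X1.
Bind U := times(tree(3,false),false); no other remaining equation mentions U. Substituting into the earlier binding gives Q := h(times(tree(3,false),false),times(tree(3,false),false),false).
Bind R := h(one,3,false); no other remaining equation mentions R. Substituting into the earlier bindings gives W := times(h(one,3,false),tup(h(one,h(one,3,false),3),tup(one,false,h(one,3,false)),one)), A := tup(h(one,h(one,3,false),3),tup(one,false,h(one,3,false)),one).
Bind X1 := 3.
MGU = { Q = h(times(tree(3,false),false),times(tree(3,false),false),false), W = times(h(one,3,false),tup(h(one,h(one,3,false),3),tup(one,false,h(one,3,false)),one)), A = tup(h(one,h(one,3,false),3),tup(one,false,h(one,3,false)),one), U = times(tree(3,false),false), R = h(one,3,false), X1 = 3 }, so W = times(h(one,3,false),tup(h(one,h(one,3,false),3),tup(one,false,h(one,3,false)),one)).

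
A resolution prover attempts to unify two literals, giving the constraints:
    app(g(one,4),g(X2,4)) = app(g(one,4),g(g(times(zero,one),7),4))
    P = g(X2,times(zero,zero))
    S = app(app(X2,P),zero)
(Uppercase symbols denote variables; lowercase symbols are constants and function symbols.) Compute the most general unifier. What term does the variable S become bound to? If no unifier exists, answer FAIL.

Decompose app/2: g(one,4) = g(one,4),  g(X2,4) = g(g(times(zero,one),7),4).
Delete trivial equation g(one,4) = g(one,4).
Decompose g/2: X2 = g(times(zero,one),7),  4 = 4.
Bind X2 := g(times(zero,one),7); substituting into the 2 remaining equations that mention X2 gives: P = g(g(times(zero,one),7),times(zero,zero)),  S = app(app(g(times(zero,one),7),P),zero).
Delete trivial equation 4 = 4.
Bind P := g(g(times(zero,one),7),times(zero,zero)); substituting into the remaining equation gives: S = app(app(g(times(zero,one),7),g(g(times(zero,one),7),times(zero,zero))),zero).
Bind S := app(app(g(times(zero,one),7),g(g(times(zero,one),7),times(zero,zero))),zero).
MGU = { X2 ↦ g(times(zero,one),7), P ↦ g(g(times(zero,one),7),times(zero,zero)), S ↦ app(app(g(times(zero,one),7),g(g(times(zero,one),7),times(zero,zero))),zero) }, so S ↦ app(app(g(times(zero,one),7),g(g(times(zero,one),7),times(zero,zero))),zero).

app(app(g(times(zero,one),7),g(g(times(zero,one),7),times(zero,zero))),zero)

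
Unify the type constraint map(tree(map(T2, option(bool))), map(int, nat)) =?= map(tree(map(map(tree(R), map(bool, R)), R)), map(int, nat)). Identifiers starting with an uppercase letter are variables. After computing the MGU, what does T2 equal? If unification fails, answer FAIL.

map(tree(option(bool)), map(bool, option(bool)))

Decompose map/2: tree(map(T2, option(bool))) =?= tree(map(map(tree(R), map(bool, R)), R)),  map(int, nat) =?= map(int, nat).
Decompose tree/1: map(T2, option(bool)) =?= map(map(tree(R), map(bool, R)), R).
Decompose map/2: T2 =?= map(tree(R), map(bool, R)),  option(bool) =?= R.
Bind T2 := map(tree(R), map(bool, R)); no other remaining equation mentions T2.
Bind R := option(bool); no other remaining equation mentions R. Substituting into the earlier binding gives T2 := map(tree(option(bool)), map(bool, option(bool))).
Delete trivial equation map(int, nat) =?= map(int, nat).
MGU = { T2 ↦ map(tree(option(bool)), map(bool, option(bool))), R ↦ option(bool) }, so T2 ↦ map(tree(option(bool)), map(bool, option(bool))).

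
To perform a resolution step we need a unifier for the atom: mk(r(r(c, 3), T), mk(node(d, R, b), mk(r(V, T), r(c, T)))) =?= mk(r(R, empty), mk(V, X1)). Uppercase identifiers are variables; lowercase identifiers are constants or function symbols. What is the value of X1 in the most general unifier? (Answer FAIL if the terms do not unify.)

mk(r(node(d, r(c, 3), b), empty), r(c, empty))

Decompose mk/2: r(r(c, 3), T) =?= r(R, empty),  mk(node(d, R, b), mk(r(V, T), r(c, T))) =?= mk(V, X1).
Decompose r/2: r(c, 3) =?= R,  T =?= empty.
Bind R := r(c, 3); substituting into the one remaining equation that mentions R gives: mk(node(d, r(c, 3), b), mk(r(V, T), r(c, T))) =?= mk(V, X1).
Bind T := empty; substituting into the remaining equation gives: mk(node(d, r(c, 3), b), mk(r(V, empty), r(c, empty))) =?= mk(V, X1).
Decompose mk/2: node(d, r(c, 3), b) =?= V,  mk(r(V, empty), r(c, empty)) =?= X1.
Bind V := node(d, r(c, 3), b); substituting into the remaining equation gives: mk(r(node(d, r(c, 3), b), empty), r(c, empty)) =?= X1.
Bind X1 := mk(r(node(d, r(c, 3), b), empty), r(c, empty)).
MGU = { R := r(c, 3), T := empty, V := node(d, r(c, 3), b), X1 := mk(r(node(d, r(c, 3), b), empty), r(c, empty)) }, so X1 := mk(r(node(d, r(c, 3), b), empty), r(c, empty)).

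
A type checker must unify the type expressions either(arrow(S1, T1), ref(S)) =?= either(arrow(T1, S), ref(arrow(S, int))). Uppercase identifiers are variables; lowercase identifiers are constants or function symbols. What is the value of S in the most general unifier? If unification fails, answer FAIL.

Decompose either/2: arrow(S1, T1) =?= arrow(T1, S),  ref(S) =?= ref(arrow(S, int)).
Decompose arrow/2: S1 =?= T1,  T1 =?= S.
Bind S1 := T1; no other remaining equation mentions S1.
Bind T1 := S; no other remaining equation mentions T1. Substituting into the earlier binding gives S1 := S.
Decompose ref/1: S =?= arrow(S, int).
Occurs check fails: S occurs in arrow(S, int); the equation S =?= arrow(S, int) has no finite solution.

FAIL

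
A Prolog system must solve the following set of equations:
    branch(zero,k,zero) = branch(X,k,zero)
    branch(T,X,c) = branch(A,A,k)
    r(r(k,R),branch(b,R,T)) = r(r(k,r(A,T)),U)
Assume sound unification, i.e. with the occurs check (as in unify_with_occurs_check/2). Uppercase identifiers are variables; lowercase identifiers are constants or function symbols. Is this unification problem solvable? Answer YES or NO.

Decompose branch/3: zero = X,  k = k,  zero = zero.
Bind X := zero; substituting into the one remaining equation that mentions X gives: branch(T,zero,c) = branch(A,A,k).
Delete trivial equation k = k.
Delete trivial equation zero = zero.
Decompose branch/3: T = A,  zero = A,  c = k.
Bind T := A; substituting into the one remaining equation that mentions T gives: r(r(k,R),branch(b,R,A)) = r(r(k,r(A,A)),U).
Bind A := zero; substituting into the one remaining equation that mentions A gives: r(r(k,R),branch(b,R,zero)) = r(r(k,r(zero,zero)),U). Substituting into the earlier binding gives T := zero.
Clash: constants c and k differ; no unifier exists.

NO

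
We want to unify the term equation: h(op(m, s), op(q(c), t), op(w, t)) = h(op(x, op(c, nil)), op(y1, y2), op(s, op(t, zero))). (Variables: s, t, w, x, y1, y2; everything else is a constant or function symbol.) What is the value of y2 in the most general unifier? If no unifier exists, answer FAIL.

Decompose h/3: op(m, s) = op(x, op(c, nil)),  op(q(c), t) = op(y1, y2),  op(w, t) = op(s, op(t, zero)).
Decompose op/2: m = x,  s = op(c, nil).
Bind x := m; no other remaining equation mentions x.
Bind s := op(c, nil); substituting into the one remaining equation that mentions s gives: op(w, t) = op(op(c, nil), op(t, zero)).
Decompose op/2: q(c) = y1,  t = y2.
Bind y1 := q(c); no other remaining equation mentions y1.
Bind t := y2; substituting into the remaining equation gives: op(w, y2) = op(op(c, nil), op(y2, zero)).
Decompose op/2: w = op(c, nil),  y2 = op(y2, zero).
Bind w := op(c, nil); no other remaining equation mentions w.
Occurs check fails: y2 occurs in op(y2, zero); the equation y2 = op(y2, zero) has no finite solution.

FAIL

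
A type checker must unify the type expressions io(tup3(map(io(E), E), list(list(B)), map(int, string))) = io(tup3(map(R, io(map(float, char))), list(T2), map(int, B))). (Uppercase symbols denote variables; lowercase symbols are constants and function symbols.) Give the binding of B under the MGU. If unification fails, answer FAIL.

string

Decompose io/1: tup3(map(io(E), E), list(list(B)), map(int, string)) = tup3(map(R, io(map(float, char))), list(T2), map(int, B)).
Decompose tup3/3: map(io(E), E) = map(R, io(map(float, char))),  list(list(B)) = list(T2),  map(int, string) = map(int, B).
Decompose map/2: io(E) = R,  E = io(map(float, char)).
Bind R := io(E); no other remaining equation mentions R.
Bind E := io(map(float, char)); no other remaining equation mentions E. Substituting into the earlier binding gives R := io(io(map(float, char))).
Decompose list/1: list(B) = T2.
Bind T2 := list(B); no other remaining equation mentions T2.
Decompose map/2: int = int,  string = B.
Delete trivial equation int = int.
Bind B := string. Substituting into the earlier binding gives T2 := list(string).
MGU = { R -> io(io(map(float, char))), E -> io(map(float, char)), T2 -> list(string), B -> string }, so B -> string.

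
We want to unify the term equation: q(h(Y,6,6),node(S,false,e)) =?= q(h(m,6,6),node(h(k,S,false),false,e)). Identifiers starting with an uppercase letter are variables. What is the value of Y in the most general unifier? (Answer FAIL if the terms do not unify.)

Decompose q/2: h(Y,6,6) =?= h(m,6,6),  node(S,false,e) =?= node(h(k,S,false),false,e).
Decompose h/3: Y =?= m,  6 =?= 6,  6 =?= 6.
Bind Y := m; no other remaining equation mentions Y.
Delete trivial equation 6 =?= 6.
Delete trivial equation 6 =?= 6.
Decompose node/3: S =?= h(k,S,false),  false =?= false,  e =?= e.
Occurs check fails: S occurs in h(k,S,false); the equation S =?= h(k,S,false) has no finite solution.

FAIL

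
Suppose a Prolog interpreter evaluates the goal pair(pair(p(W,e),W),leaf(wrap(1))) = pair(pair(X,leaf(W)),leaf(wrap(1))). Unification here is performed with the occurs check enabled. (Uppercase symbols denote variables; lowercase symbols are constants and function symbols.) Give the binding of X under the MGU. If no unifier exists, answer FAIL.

FAIL

Decompose pair/2: pair(p(W,e),W) = pair(X,leaf(W)),  leaf(wrap(1)) = leaf(wrap(1)).
Decompose pair/2: p(W,e) = X,  W = leaf(W).
Bind X := p(W,e); no other remaining equation mentions X.
Occurs check fails: W occurs in leaf(W); the equation W = leaf(W) has no finite solution.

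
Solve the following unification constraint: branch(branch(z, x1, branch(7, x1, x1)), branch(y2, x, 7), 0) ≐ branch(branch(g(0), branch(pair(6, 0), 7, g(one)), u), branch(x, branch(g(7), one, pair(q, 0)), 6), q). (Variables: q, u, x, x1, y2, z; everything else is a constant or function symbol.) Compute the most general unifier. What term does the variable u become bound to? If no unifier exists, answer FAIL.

Decompose branch/3: branch(z, x1, branch(7, x1, x1)) ≐ branch(g(0), branch(pair(6, 0), 7, g(one)), u),  branch(y2, x, 7) ≐ branch(x, branch(g(7), one, pair(q, 0)), 6),  0 ≐ q.
Decompose branch/3: z ≐ g(0),  x1 ≐ branch(pair(6, 0), 7, g(one)),  branch(7, x1, x1) ≐ u.
Bind z := g(0); no other remaining equation mentions z.
Bind x1 := branch(pair(6, 0), 7, g(one)); substituting into the one remaining equation that mentions x1 gives: branch(7, branch(pair(6, 0), 7, g(one)), branch(pair(6, 0), 7, g(one))) ≐ u.
Bind u := branch(7, branch(pair(6, 0), 7, g(one)), branch(pair(6, 0), 7, g(one))); no other remaining equation mentions u.
Decompose branch/3: y2 ≐ x,  x ≐ branch(g(7), one, pair(q, 0)),  7 ≐ 6.
Bind y2 := x; no other remaining equation mentions y2.
Bind x := branch(g(7), one, pair(q, 0)); no other remaining equation mentions x. Substituting into the earlier binding gives y2 := branch(g(7), one, pair(q, 0)).
Clash: constants 7 and 6 differ; no unifier exists.

FAIL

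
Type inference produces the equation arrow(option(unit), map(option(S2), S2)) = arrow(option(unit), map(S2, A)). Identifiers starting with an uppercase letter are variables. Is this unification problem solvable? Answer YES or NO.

Decompose arrow/2: option(unit) = option(unit),  map(option(S2), S2) = map(S2, A).
Delete trivial equation option(unit) = option(unit).
Decompose map/2: option(S2) = S2,  S2 = A.
Occurs check fails: S2 occurs in option(S2); the equation S2 = option(S2) has no finite solution.

NO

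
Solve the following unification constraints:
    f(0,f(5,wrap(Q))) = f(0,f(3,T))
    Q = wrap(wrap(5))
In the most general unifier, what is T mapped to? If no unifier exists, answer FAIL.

FAIL

Decompose f/2: 0 = 0,  f(5,wrap(Q)) = f(3,T).
Delete trivial equation 0 = 0.
Decompose f/2: 5 = 3,  wrap(Q) = T.
Clash: constants 5 and 3 differ; no unifier exists.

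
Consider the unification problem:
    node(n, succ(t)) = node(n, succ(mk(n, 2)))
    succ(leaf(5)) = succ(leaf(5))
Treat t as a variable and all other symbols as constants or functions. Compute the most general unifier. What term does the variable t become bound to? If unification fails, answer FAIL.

Decompose node/2: n = n,  succ(t) = succ(mk(n, 2)).
Delete trivial equation n = n.
Decompose succ/1: t = mk(n, 2).
Bind t := mk(n, 2); no other remaining equation mentions t.
Delete trivial equation succ(leaf(5)) = succ(leaf(5)).
MGU = { t -> mk(n, 2) }, so t -> mk(n, 2).

mk(n, 2)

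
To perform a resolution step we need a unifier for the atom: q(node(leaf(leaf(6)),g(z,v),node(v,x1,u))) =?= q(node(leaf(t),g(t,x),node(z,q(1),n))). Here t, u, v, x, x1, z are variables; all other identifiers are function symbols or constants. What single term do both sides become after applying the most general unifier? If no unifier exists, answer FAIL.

q(node(leaf(leaf(6)),g(leaf(6),leaf(6)),node(leaf(6),q(1),n)))

Decompose q/1: node(leaf(leaf(6)),g(z,v),node(v,x1,u)) =?= node(leaf(t),g(t,x),node(z,q(1),n)).
Decompose node/3: leaf(leaf(6)) =?= leaf(t),  g(z,v) =?= g(t,x),  node(v,x1,u) =?= node(z,q(1),n).
Decompose leaf/1: leaf(6) =?= t.
Bind t := leaf(6); substituting into the one remaining equation that mentions t gives: g(z,v) =?= g(leaf(6),x).
Decompose g/2: z =?= leaf(6),  v =?= x.
Bind z := leaf(6); substituting into the one remaining equation that mentions z gives: node(v,x1,u) =?= node(leaf(6),q(1),n).
Bind v := x; substituting into the remaining equation gives: node(x,x1,u) =?= node(leaf(6),q(1),n).
Decompose node/3: x =?= leaf(6),  x1 =?= q(1),  u =?= n.
Bind x := leaf(6); no other remaining equation mentions x. Substituting into the earlier binding gives v := leaf(6).
Bind x1 := q(1); no other remaining equation mentions x1.
Bind u := n.
Applying the MGU to either side gives q(node(leaf(leaf(6)),g(leaf(6),leaf(6)),node(leaf(6),q(1),n))).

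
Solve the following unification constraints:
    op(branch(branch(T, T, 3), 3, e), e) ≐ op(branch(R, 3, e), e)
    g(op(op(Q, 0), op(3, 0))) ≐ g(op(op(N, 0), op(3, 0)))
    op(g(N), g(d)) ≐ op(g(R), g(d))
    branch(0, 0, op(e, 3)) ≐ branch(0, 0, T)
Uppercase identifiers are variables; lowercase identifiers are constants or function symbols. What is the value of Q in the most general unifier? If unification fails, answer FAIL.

Decompose op/2: branch(branch(T, T, 3), 3, e) ≐ branch(R, 3, e),  e ≐ e.
Decompose branch/3: branch(T, T, 3) ≐ R,  3 ≐ 3,  e ≐ e.
Bind R := branch(T, T, 3); substituting into the one remaining equation that mentions R gives: op(g(N), g(d)) ≐ op(g(branch(T, T, 3)), g(d)).
Delete trivial equation 3 ≐ 3.
Delete trivial equation e ≐ e.
Delete trivial equation e ≐ e.
Decompose g/1: op(op(Q, 0), op(3, 0)) ≐ op(op(N, 0), op(3, 0)).
Decompose op/2: op(Q, 0) ≐ op(N, 0),  op(3, 0) ≐ op(3, 0).
Decompose op/2: Q ≐ N,  0 ≐ 0.
Bind Q := N; no other remaining equation mentions Q.
Delete trivial equation 0 ≐ 0.
Delete trivial equation op(3, 0) ≐ op(3, 0).
Decompose op/2: g(N) ≐ g(branch(T, T, 3)),  g(d) ≐ g(d).
Decompose g/1: N ≐ branch(T, T, 3).
Bind N := branch(T, T, 3); no other remaining equation mentions N. Substituting into the earlier binding gives Q := branch(T, T, 3).
Delete trivial equation g(d) ≐ g(d).
Decompose branch/3: 0 ≐ 0,  0 ≐ 0,  op(e, 3) ≐ T.
Delete trivial equation 0 ≐ 0.
Delete trivial equation 0 ≐ 0.
Bind T := op(e, 3). Substituting into the earlier bindings gives R := branch(op(e, 3), op(e, 3), 3), Q := branch(op(e, 3), op(e, 3), 3), N := branch(op(e, 3), op(e, 3), 3).
MGU = { R -> branch(op(e, 3), op(e, 3), 3), Q -> branch(op(e, 3), op(e, 3), 3), N -> branch(op(e, 3), op(e, 3), 3), T -> op(e, 3) }, so Q -> branch(op(e, 3), op(e, 3), 3).

branch(op(e, 3), op(e, 3), 3)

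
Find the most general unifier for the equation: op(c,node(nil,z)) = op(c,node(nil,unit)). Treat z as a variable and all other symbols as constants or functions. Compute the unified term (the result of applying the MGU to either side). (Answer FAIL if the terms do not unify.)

op(c,node(nil,unit))

Decompose op/2: c = c,  node(nil,z) = node(nil,unit).
Delete trivial equation c = c.
Decompose node/2: nil = nil,  z = unit.
Delete trivial equation nil = nil.
Bind z := unit.
Applying the MGU to either side gives op(c,node(nil,unit)).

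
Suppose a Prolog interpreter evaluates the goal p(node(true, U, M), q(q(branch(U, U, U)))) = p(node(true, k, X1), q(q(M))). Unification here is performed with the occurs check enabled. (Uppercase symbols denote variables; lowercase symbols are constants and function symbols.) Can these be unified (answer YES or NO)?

YES

Decompose p/2: node(true, U, M) = node(true, k, X1),  q(q(branch(U, U, U))) = q(q(M)).
Decompose node/3: true = true,  U = k,  M = X1.
Delete trivial equation true = true.
Bind U := k; substituting into the one remaining equation that mentions U gives: q(q(branch(k, k, k))) = q(q(M)).
Bind M := X1; substituting into the remaining equation gives: q(q(branch(k, k, k))) = q(q(X1)).
Decompose q/1: q(branch(k, k, k)) = q(X1).
Decompose q/1: branch(k, k, k) = X1.
Bind X1 := branch(k, k, k). Substituting into the earlier binding gives M := branch(k, k, k).
No equations remain and no clash or occurs-check failure arose, so a unifier exists.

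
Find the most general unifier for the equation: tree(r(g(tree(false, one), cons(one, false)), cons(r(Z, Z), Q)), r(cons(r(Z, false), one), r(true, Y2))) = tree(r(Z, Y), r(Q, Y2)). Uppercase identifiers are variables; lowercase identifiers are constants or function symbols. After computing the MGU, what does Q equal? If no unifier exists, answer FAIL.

FAIL

Decompose tree/2: r(g(tree(false, one), cons(one, false)), cons(r(Z, Z), Q)) = r(Z, Y),  r(cons(r(Z, false), one), r(true, Y2)) = r(Q, Y2).
Decompose r/2: g(tree(false, one), cons(one, false)) = Z,  cons(r(Z, Z), Q) = Y.
Bind Z := g(tree(false, one), cons(one, false)); substituting into the remaining equations gives: cons(r(g(tree(false, one), cons(one, false)), g(tree(false, one), cons(one, false))), Q) = Y,  r(cons(r(g(tree(false, one), cons(one, false)), false), one), r(true, Y2)) = r(Q, Y2).
Bind Y := cons(r(g(tree(false, one), cons(one, false)), g(tree(false, one), cons(one, false))), Q); no other remaining equation mentions Y.
Decompose r/2: cons(r(g(tree(false, one), cons(one, false)), false), one) = Q,  r(true, Y2) = Y2.
Bind Q := cons(r(g(tree(false, one), cons(one, false)), false), one); no other remaining equation mentions Q. Substituting into the earlier binding gives Y := cons(r(g(tree(false, one), cons(one, false)), g(tree(false, one), cons(one, false))), cons(r(g(tree(false, one), cons(one, false)), false), one)).
Occurs check fails: Y2 occurs in r(true, Y2); the equation Y2 = r(true, Y2) has no finite solution.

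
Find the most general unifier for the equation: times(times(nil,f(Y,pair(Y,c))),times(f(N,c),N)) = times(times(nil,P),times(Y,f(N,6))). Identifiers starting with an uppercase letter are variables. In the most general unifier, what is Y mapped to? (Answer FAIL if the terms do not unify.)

FAIL

Decompose times/2: times(nil,f(Y,pair(Y,c))) = times(nil,P),  times(f(N,c),N) = times(Y,f(N,6)).
Decompose times/2: nil = nil,  f(Y,pair(Y,c)) = P.
Delete trivial equation nil = nil.
Bind P := f(Y,pair(Y,c)); no other remaining equation mentions P.
Decompose times/2: f(N,c) = Y,  N = f(N,6).
Bind Y := f(N,c); no other remaining equation mentions Y. Substituting into the earlier binding gives P := f(f(N,c),pair(f(N,c),c)).
Occurs check fails: N occurs in f(N,6); the equation N = f(N,6) has no finite solution.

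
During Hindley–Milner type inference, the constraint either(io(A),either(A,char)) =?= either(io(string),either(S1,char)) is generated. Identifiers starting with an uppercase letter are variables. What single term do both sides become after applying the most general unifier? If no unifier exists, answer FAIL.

Decompose either/2: io(A) =?= io(string),  either(A,char) =?= either(S1,char).
Decompose io/1: A =?= string.
Bind A := string; substituting into the remaining equation gives: either(string,char) =?= either(S1,char).
Decompose either/2: string =?= S1,  char =?= char.
Bind S1 := string; no other remaining equation mentions S1.
Delete trivial equation char =?= char.
Applying the MGU to either side gives either(io(string),either(string,char)).

either(io(string),either(string,char))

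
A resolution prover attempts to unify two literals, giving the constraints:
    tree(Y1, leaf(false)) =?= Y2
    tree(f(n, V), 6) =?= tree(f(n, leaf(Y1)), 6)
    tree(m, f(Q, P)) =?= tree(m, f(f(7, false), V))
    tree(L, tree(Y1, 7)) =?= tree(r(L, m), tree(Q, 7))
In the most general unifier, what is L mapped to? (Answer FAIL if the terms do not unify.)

FAIL

Bind Y2 := tree(Y1, leaf(false)); no other remaining equation mentions Y2.
Decompose tree/2: f(n, V) =?= f(n, leaf(Y1)),  6 =?= 6.
Decompose f/2: n =?= n,  V =?= leaf(Y1).
Delete trivial equation n =?= n.
Bind V := leaf(Y1); substituting into the one remaining equation that mentions V gives: tree(m, f(Q, P)) =?= tree(m, f(f(7, false), leaf(Y1))).
Delete trivial equation 6 =?= 6.
Decompose tree/2: m =?= m,  f(Q, P) =?= f(f(7, false), leaf(Y1)).
Delete trivial equation m =?= m.
Decompose f/2: Q =?= f(7, false),  P =?= leaf(Y1).
Bind Q := f(7, false); substituting into the one remaining equation that mentions Q gives: tree(L, tree(Y1, 7)) =?= tree(r(L, m), tree(f(7, false), 7)).
Bind P := leaf(Y1); no other remaining equation mentions P.
Decompose tree/2: L =?= r(L, m),  tree(Y1, 7) =?= tree(f(7, false), 7).
Occurs check fails: L occurs in r(L, m); the equation L =?= r(L, m) has no finite solution.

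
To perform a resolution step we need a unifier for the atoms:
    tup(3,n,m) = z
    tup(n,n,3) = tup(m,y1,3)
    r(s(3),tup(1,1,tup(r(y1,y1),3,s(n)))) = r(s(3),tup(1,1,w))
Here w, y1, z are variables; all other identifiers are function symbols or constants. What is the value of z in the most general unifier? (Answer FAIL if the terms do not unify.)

FAIL

Bind z := tup(3,n,m); no other remaining equation mentions z.
Decompose tup/3: n = m,  n = y1,  3 = 3.
Clash: constants n and m differ; no unifier exists.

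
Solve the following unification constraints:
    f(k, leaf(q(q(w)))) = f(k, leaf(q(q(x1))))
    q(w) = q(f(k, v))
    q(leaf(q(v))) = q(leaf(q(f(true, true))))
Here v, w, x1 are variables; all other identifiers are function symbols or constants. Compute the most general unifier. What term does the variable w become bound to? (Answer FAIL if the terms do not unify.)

f(k, f(true, true))

Decompose f/2: k = k,  leaf(q(q(w))) = leaf(q(q(x1))).
Delete trivial equation k = k.
Decompose leaf/1: q(q(w)) = q(q(x1)).
Decompose q/1: q(w) = q(x1).
Decompose q/1: w = x1.
Bind w := x1; substituting into the one remaining equation that mentions w gives: q(x1) = q(f(k, v)).
Decompose q/1: x1 = f(k, v).
Bind x1 := f(k, v); no other remaining equation mentions x1. Substituting into the earlier binding gives w := f(k, v).
Decompose q/1: leaf(q(v)) = leaf(q(f(true, true))).
Decompose leaf/1: q(v) = q(f(true, true)).
Decompose q/1: v = f(true, true).
Bind v := f(true, true). Substituting into the earlier bindings gives w := f(k, f(true, true)), x1 := f(k, f(true, true)).
MGU = { w := f(k, f(true, true)), x1 := f(k, f(true, true)), v := f(true, true) }, so w := f(k, f(true, true)).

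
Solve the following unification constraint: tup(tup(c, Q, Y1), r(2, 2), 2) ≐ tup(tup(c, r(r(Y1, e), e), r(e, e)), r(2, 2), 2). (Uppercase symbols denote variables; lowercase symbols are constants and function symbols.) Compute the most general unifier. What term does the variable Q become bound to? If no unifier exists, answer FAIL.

r(r(r(e, e), e), e)

Decompose tup/3: tup(c, Q, Y1) ≐ tup(c, r(r(Y1, e), e), r(e, e)),  r(2, 2) ≐ r(2, 2),  2 ≐ 2.
Decompose tup/3: c ≐ c,  Q ≐ r(r(Y1, e), e),  Y1 ≐ r(e, e).
Delete trivial equation c ≐ c.
Bind Q := r(r(Y1, e), e); no other remaining equation mentions Q.
Bind Y1 := r(e, e); no other remaining equation mentions Y1. Substituting into the earlier binding gives Q := r(r(r(e, e), e), e).
Delete trivial equation r(2, 2) ≐ r(2, 2).
Delete trivial equation 2 ≐ 2.
MGU = { Q ↦ r(r(r(e, e), e), e), Y1 ↦ r(e, e) }, so Q ↦ r(r(r(e, e), e), e).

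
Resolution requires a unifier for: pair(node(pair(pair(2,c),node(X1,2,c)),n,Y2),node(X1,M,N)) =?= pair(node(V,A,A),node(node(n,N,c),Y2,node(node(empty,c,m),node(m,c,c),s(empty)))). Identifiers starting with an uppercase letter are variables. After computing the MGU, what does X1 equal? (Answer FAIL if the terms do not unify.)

node(n,node(node(empty,c,m),node(m,c,c),s(empty)),c)

Decompose pair/2: node(pair(pair(2,c),node(X1,2,c)),n,Y2) =?= node(V,A,A),  node(X1,M,N) =?= node(node(n,N,c),Y2,node(node(empty,c,m),node(m,c,c),s(empty))).
Decompose node/3: pair(pair(2,c),node(X1,2,c)) =?= V,  n =?= A,  Y2 =?= A.
Bind V := pair(pair(2,c),node(X1,2,c)); no other remaining equation mentions V.
Bind A := n; substituting into the one remaining equation that mentions A gives: Y2 =?= n.
Bind Y2 := n; substituting into the remaining equation gives: node(X1,M,N) =?= node(node(n,N,c),n,node(node(empty,c,m),node(m,c,c),s(empty))).
Decompose node/3: X1 =?= node(n,N,c),  M =?= n,  N =?= node(node(empty,c,m),node(m,c,c),s(empty)).
Bind X1 := node(n,N,c); no other remaining equation mentions X1. Substituting into the earlier binding gives V := pair(pair(2,c),node(node(n,N,c),2,c)).
Bind M := n; no other remaining equation mentions M.
Bind N := node(node(empty,c,m),node(m,c,c),s(empty)). Substituting into the earlier bindings gives V := pair(pair(2,c),node(node(n,node(node(empty,c,m),node(m,c,c),s(empty)),c),2,c)), X1 := node(n,node(node(empty,c,m),node(m,c,c),s(empty)),c).
MGU = { V ↦ pair(pair(2,c),node(node(n,node(node(empty,c,m),node(m,c,c),s(empty)),c),2,c)), A ↦ n, Y2 ↦ n, X1 ↦ node(n,node(node(empty,c,m),node(m,c,c),s(empty)),c), M ↦ n, N ↦ node(node(empty,c,m),node(m,c,c),s(empty)) }, so X1 ↦ node(n,node(node(empty,c,m),node(m,c,c),s(empty)),c).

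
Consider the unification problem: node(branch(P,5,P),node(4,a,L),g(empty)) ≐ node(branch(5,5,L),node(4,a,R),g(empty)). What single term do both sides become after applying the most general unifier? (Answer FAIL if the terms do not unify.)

node(branch(5,5,5),node(4,a,5),g(empty))

Decompose node/3: branch(P,5,P) ≐ branch(5,5,L),  node(4,a,L) ≐ node(4,a,R),  g(empty) ≐ g(empty).
Decompose branch/3: P ≐ 5,  5 ≐ 5,  P ≐ L.
Bind P := 5; substituting into the one remaining equation that mentions P gives: 5 ≐ L.
Delete trivial equation 5 ≐ 5.
Bind L := 5; substituting into the one remaining equation that mentions L gives: node(4,a,5) ≐ node(4,a,R).
Decompose node/3: 4 ≐ 4,  a ≐ a,  5 ≐ R.
Delete trivial equation 4 ≐ 4.
Delete trivial equation a ≐ a.
Bind R := 5; no other remaining equation mentions R.
Delete trivial equation g(empty) ≐ g(empty).
Applying the MGU to either side gives node(branch(5,5,5),node(4,a,5),g(empty)).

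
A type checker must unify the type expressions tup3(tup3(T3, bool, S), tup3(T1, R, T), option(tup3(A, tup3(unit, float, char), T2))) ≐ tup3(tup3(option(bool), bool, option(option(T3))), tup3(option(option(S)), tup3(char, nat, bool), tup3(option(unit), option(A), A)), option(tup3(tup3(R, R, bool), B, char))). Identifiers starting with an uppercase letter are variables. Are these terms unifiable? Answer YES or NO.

Decompose tup3/3: tup3(T3, bool, S) ≐ tup3(option(bool), bool, option(option(T3))),  tup3(T1, R, T) ≐ tup3(option(option(S)), tup3(char, nat, bool), tup3(option(unit), option(A), A)),  option(tup3(A, tup3(unit, float, char), T2)) ≐ option(tup3(tup3(R, R, bool), B, char)).
Decompose tup3/3: T3 ≐ option(bool),  bool ≐ bool,  S ≐ option(option(T3)).
Bind T3 := option(bool); substituting into the one remaining equation that mentions T3 gives: S ≐ option(option(option(bool))).
Delete trivial equation bool ≐ bool.
Bind S := option(option(option(bool))); substituting into the one remaining equation that mentions S gives: tup3(T1, R, T) ≐ tup3(option(option(option(option(option(bool))))), tup3(char, nat, bool), tup3(option(unit), option(A), A)).
Decompose tup3/3: T1 ≐ option(option(option(option(option(bool))))),  R ≐ tup3(char, nat, bool),  T ≐ tup3(option(unit), option(A), A).
Bind T1 := option(option(option(option(option(bool))))); no other remaining equation mentions T1.
Bind R := tup3(char, nat, bool); substituting into the one remaining equation that mentions R gives: option(tup3(A, tup3(unit, float, char), T2)) ≐ option(tup3(tup3(tup3(char, nat, bool), tup3(char, nat, bool), bool), B, char)).
Bind T := tup3(option(unit), option(A), A); no other remaining equation mentions T.
Decompose option/1: tup3(A, tup3(unit, float, char), T2) ≐ tup3(tup3(tup3(char, nat, bool), tup3(char, nat, bool), bool), B, char).
Decompose tup3/3: A ≐ tup3(tup3(char, nat, bool), tup3(char, nat, bool), bool),  tup3(unit, float, char) ≐ B,  T2 ≐ char.
Bind A := tup3(tup3(char, nat, bool), tup3(char, nat, bool), bool); no other remaining equation mentions A. Substituting into the earlier binding gives T := tup3(option(unit), option(tup3(tup3(char, nat, bool), tup3(char, nat, bool), bool)), tup3(tup3(char, nat, bool), tup3(char, nat, bool), bool)).
Bind B := tup3(unit, float, char); no other remaining equation mentions B.
Bind T2 := char.
No equations remain and no clash or occurs-check failure arose, so a unifier exists.

YES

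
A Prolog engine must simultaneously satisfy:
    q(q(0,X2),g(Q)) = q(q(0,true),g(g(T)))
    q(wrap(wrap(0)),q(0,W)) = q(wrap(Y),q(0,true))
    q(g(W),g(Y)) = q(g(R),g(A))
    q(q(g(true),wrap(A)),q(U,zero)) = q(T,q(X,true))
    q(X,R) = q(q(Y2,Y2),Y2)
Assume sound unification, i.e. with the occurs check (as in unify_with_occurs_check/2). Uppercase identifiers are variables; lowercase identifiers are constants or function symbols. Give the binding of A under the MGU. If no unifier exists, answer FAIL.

FAIL

Decompose q/2: q(0,X2) = q(0,true),  g(Q) = g(g(T)).
Decompose q/2: 0 = 0,  X2 = true.
Delete trivial equation 0 = 0.
Bind X2 := true; no other remaining equation mentions X2.
Decompose g/1: Q = g(T).
Bind Q := g(T); no other remaining equation mentions Q.
Decompose q/2: wrap(wrap(0)) = wrap(Y),  q(0,W) = q(0,true).
Decompose wrap/1: wrap(0) = Y.
Bind Y := wrap(0); substituting into the one remaining equation that mentions Y gives: q(g(W),g(wrap(0))) = q(g(R),g(A)).
Decompose q/2: 0 = 0,  W = true.
Delete trivial equation 0 = 0.
Bind W := true; substituting into the one remaining equation that mentions W gives: q(g(true),g(wrap(0))) = q(g(R),g(A)).
Decompose q/2: g(true) = g(R),  g(wrap(0)) = g(A).
Decompose g/1: true = R.
Bind R := true; substituting into the one remaining equation that mentions R gives: q(X,true) = q(q(Y2,Y2),Y2).
Decompose g/1: wrap(0) = A.
Bind A := wrap(0); substituting into the one remaining equation that mentions A gives: q(q(g(true),wrap(wrap(0))),q(U,zero)) = q(T,q(X,true)).
Decompose q/2: q(g(true),wrap(wrap(0))) = T,  q(U,zero) = q(X,true).
Bind T := q(g(true),wrap(wrap(0))); no other remaining equation mentions T. Substituting into the earlier binding gives Q := g(q(g(true),wrap(wrap(0)))).
Decompose q/2: U = X,  zero = true.
Bind U := X; no other remaining equation mentions U.
Clash: constants zero and true differ; no unifier exists.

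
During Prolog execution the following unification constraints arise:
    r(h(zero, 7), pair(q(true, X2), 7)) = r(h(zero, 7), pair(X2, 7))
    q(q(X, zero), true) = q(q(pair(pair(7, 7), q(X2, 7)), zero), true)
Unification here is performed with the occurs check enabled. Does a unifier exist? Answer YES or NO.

NO

Decompose r/2: h(zero, 7) = h(zero, 7),  pair(q(true, X2), 7) = pair(X2, 7).
Delete trivial equation h(zero, 7) = h(zero, 7).
Decompose pair/2: q(true, X2) = X2,  7 = 7.
Occurs check fails: X2 occurs in q(true, X2); the equation X2 = q(true, X2) has no finite solution.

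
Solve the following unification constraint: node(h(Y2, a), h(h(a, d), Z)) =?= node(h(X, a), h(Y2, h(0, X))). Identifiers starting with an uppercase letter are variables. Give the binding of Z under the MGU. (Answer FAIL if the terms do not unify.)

Decompose node/2: h(Y2, a) =?= h(X, a),  h(h(a, d), Z) =?= h(Y2, h(0, X)).
Decompose h/2: Y2 =?= X,  a =?= a.
Bind Y2 := X; substituting into the one remaining equation that mentions Y2 gives: h(h(a, d), Z) =?= h(X, h(0, X)).
Delete trivial equation a =?= a.
Decompose h/2: h(a, d) =?= X,  Z =?= h(0, X).
Bind X := h(a, d); substituting into the remaining equation gives: Z =?= h(0, h(a, d)). Substituting into the earlier binding gives Y2 := h(a, d).
Bind Z := h(0, h(a, d)).
MGU = { Y2 -> h(a, d), X -> h(a, d), Z -> h(0, h(a, d)) }, so Z -> h(0, h(a, d)).

h(0, h(a, d))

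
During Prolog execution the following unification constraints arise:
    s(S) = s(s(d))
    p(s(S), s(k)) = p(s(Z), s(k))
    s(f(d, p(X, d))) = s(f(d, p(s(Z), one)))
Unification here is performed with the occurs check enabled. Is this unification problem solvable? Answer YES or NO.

NO

Decompose s/1: S = s(d).
Bind S := s(d); substituting into the one remaining equation that mentions S gives: p(s(s(d)), s(k)) = p(s(Z), s(k)).
Decompose p/2: s(s(d)) = s(Z),  s(k) = s(k).
Decompose s/1: s(d) = Z.
Bind Z := s(d); substituting into the one remaining equation that mentions Z gives: s(f(d, p(X, d))) = s(f(d, p(s(s(d)), one))).
Delete trivial equation s(k) = s(k).
Decompose s/1: f(d, p(X, d)) = f(d, p(s(s(d)), one)).
Decompose f/2: d = d,  p(X, d) = p(s(s(d)), one).
Delete trivial equation d = d.
Decompose p/2: X = s(s(d)),  d = one.
Bind X := s(s(d)); no other remaining equation mentions X.
Clash: constants d and one differ; no unifier exists.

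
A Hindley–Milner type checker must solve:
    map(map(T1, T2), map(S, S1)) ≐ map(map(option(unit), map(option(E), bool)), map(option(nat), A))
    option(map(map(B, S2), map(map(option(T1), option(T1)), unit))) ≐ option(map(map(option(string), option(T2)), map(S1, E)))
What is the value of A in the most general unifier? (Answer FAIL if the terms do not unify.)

map(option(option(unit)), option(option(unit)))

Decompose map/2: map(T1, T2) ≐ map(option(unit), map(option(E), bool)),  map(S, S1) ≐ map(option(nat), A).
Decompose map/2: T1 ≐ option(unit),  T2 ≐ map(option(E), bool).
Bind T1 := option(unit); substituting into the one remaining equation that mentions T1 gives: option(map(map(B, S2), map(map(option(option(unit)), option(option(unit))), unit))) ≐ option(map(map(option(string), option(T2)), map(S1, E))).
Bind T2 := map(option(E), bool); substituting into the one remaining equation that mentions T2 gives: option(map(map(B, S2), map(map(option(option(unit)), option(option(unit))), unit))) ≐ option(map(map(option(string), option(map(option(E), bool))), map(S1, E))).
Decompose map/2: S ≐ option(nat),  S1 ≐ A.
Bind S := option(nat); no other remaining equation mentions S.
Bind S1 := A; substituting into the remaining equation gives: option(map(map(B, S2), map(map(option(option(unit)), option(option(unit))), unit))) ≐ option(map(map(option(string), option(map(option(E), bool))), map(A, E))).
Decompose option/1: map(map(B, S2), map(map(option(option(unit)), option(option(unit))), unit)) ≐ map(map(option(string), option(map(option(E), bool))), map(A, E)).
Decompose map/2: map(B, S2) ≐ map(option(string), option(map(option(E), bool))),  map(map(option(option(unit)), option(option(unit))), unit) ≐ map(A, E).
Decompose map/2: B ≐ option(string),  S2 ≐ option(map(option(E), bool)).
Bind B := option(string); no other remaining equation mentions B.
Bind S2 := option(map(option(E), bool)); no other remaining equation mentions S2.
Decompose map/2: map(option(option(unit)), option(option(unit))) ≐ A,  unit ≐ E.
Bind A := map(option(option(unit)), option(option(unit))); no other remaining equation mentions A. Substituting into the earlier binding gives S1 := map(option(option(unit)), option(option(unit))).
Bind E := unit. Substituting into the earlier bindings gives T2 := map(option(unit), bool), S2 := option(map(option(unit), bool)).
MGU = { T1 ↦ option(unit), T2 ↦ map(option(unit), bool), S ↦ option(nat), S1 ↦ map(option(option(unit)), option(option(unit))), B ↦ option(string), S2 ↦ option(map(option(unit), bool)), A ↦ map(option(option(unit)), option(option(unit))), E ↦ unit }, so A ↦ map(option(option(unit)), option(option(unit))).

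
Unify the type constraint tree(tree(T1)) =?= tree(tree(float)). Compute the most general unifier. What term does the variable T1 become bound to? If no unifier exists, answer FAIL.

Decompose tree/1: tree(T1) =?= tree(float).
Decompose tree/1: T1 =?= float.
Bind T1 := float.
MGU = { T1 := float }, so T1 := float.

float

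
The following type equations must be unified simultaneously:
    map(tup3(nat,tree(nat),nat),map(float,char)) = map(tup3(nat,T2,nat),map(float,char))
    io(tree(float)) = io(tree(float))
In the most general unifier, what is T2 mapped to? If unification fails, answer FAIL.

Decompose map/2: tup3(nat,tree(nat),nat) = tup3(nat,T2,nat),  map(float,char) = map(float,char).
Decompose tup3/3: nat = nat,  tree(nat) = T2,  nat = nat.
Delete trivial equation nat = nat.
Bind T2 := tree(nat); no other remaining equation mentions T2.
Delete trivial equation nat = nat.
Delete trivial equation map(float,char) = map(float,char).
Delete trivial equation io(tree(float)) = io(tree(float)).
MGU = { T2 ↦ tree(nat) }, so T2 ↦ tree(nat).

tree(nat)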